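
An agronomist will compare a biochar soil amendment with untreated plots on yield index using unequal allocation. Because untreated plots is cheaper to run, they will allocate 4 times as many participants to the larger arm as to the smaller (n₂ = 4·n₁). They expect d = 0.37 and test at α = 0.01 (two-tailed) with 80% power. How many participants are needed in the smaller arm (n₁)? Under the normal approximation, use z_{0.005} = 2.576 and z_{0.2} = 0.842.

With allocation ratio k = n₂/n₁ = 4, Var(x̄₁−x̄₂) = σ²(1/n₁ + 1/(k·n₁)) = σ²·(k+1)/(k·n₁).
So n₁ = (1 + 1/k)·((z_{α/2} + z_β)/d)² = 1.250 × (3.418/0.37)².
n₁ = 1.250 × 85.34 = 106.7.
Round up: n₁ = 107, giving n₂ = 4 × 107 = 428.

n₁ = 107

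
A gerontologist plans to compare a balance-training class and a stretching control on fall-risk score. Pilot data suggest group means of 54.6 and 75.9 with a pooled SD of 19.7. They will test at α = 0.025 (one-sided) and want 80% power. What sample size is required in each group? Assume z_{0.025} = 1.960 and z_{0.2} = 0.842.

n = 14 per group

Cohen's d = |M₁ − M₂| / SD_pooled = |54.6 − 75.9| / 19.7 = 21.3 / 19.7 = 1.081.
For two independent groups with equal n: n = 2·((z_{α} + z_β) / d)².
z_{α} + z_β = 1.960 + 0.842 = 2.802.
n = 2 × (2.802 / 1.081)² = 2 × 2.592² = 2 × 6.72 = 13.4.
Round up to the next whole participant.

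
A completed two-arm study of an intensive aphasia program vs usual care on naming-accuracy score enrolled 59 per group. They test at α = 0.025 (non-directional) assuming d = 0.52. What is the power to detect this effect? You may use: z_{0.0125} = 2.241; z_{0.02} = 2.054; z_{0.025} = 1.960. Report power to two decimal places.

For two equal groups, power = Φ(d·√(n/2) − z_{α/2}).
d·√(n/2) = 0.52 × √(59/2) = 0.52 × 5.431 = 2.824.
z_β = 2.824 − 2.241 = 0.583.
Power = Φ(0.583) = 0.720.

power ≈ 0.72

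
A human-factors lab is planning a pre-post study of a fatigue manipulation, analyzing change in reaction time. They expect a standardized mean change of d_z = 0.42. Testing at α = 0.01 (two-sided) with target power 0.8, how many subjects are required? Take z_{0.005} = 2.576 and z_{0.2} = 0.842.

n = 67 pairs

For a paired (one-sample on differences) test: n = ((z_{α/2} + z_β) / d)².
z_{α/2} + z_β = 2.576 + 0.842 = 3.418.
n = (3.418 / 0.42)² = 8.138² = 66.23.
Round up.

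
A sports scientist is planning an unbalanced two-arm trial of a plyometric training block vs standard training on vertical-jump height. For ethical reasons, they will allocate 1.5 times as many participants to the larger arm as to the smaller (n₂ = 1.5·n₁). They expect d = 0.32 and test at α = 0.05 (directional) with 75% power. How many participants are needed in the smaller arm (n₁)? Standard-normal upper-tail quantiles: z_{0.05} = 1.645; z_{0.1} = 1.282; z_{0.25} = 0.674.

n₁ = 88

With allocation ratio k = n₂/n₁ = 1.5, Var(x̄₁−x̄₂) = σ²(1/n₁ + 1/(k·n₁)) = σ²·(k+1)/(k·n₁).
So n₁ = (1 + 1/k)·((z_{α} + z_β)/d)² = 1.667 × (2.319/0.32)².
n₁ = 1.667 × 52.52 = 87.5.
Round up: n₁ = 88, giving n₂ = 1.5 × 88 = 132.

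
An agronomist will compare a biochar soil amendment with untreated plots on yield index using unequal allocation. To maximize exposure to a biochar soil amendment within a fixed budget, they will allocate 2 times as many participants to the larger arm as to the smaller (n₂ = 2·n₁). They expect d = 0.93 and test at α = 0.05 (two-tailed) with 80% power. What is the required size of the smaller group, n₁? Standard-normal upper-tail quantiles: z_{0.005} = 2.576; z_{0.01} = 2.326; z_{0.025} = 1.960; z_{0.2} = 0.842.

With allocation ratio k = n₂/n₁ = 2, Var(x̄₁−x̄₂) = σ²(1/n₁ + 1/(k·n₁)) = σ²·(k+1)/(k·n₁).
So n₁ = (1 + 1/k)·((z_{α/2} + z_β)/d)² = 1.500 × (2.802/0.93)².
n₁ = 1.500 × 9.08 = 13.6.
Round up: n₁ = 14, giving n₂ = 2 × 14 = 28.

n₁ = 14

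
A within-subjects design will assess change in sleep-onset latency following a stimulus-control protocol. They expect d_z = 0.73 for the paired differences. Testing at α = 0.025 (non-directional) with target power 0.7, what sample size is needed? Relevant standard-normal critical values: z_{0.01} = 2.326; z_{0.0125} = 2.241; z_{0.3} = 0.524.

n = 15 pairs

For a paired (one-sample on differences) test: n = ((z_{α/2} + z_β) / d)².
z_{α/2} + z_β = 2.241 + 0.524 = 2.765.
n = (2.765 / 0.73)² = 3.788² = 14.35.
Round up.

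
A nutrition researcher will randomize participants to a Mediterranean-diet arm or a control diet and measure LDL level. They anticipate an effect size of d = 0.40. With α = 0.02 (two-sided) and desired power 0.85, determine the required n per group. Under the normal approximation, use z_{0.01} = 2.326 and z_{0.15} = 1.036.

For two independent groups with equal n: n = 2·((z_{α/2} + z_β) / d)².
z_{α/2} + z_β = 2.326 + 1.036 = 3.362.
n = 2 × (3.362 / 0.40)² = 2 × 8.405² = 2 × 70.64 = 141.3.
Round up to the next whole participant.

n = 142 per group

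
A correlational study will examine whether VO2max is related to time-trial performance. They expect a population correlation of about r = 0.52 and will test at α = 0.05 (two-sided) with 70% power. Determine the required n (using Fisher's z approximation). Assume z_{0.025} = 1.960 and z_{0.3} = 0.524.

Fisher's z: C = ½·ln((1+r)/(1−r)) = ½·ln(3.1667) = 0.5763.
n = ((z_{α/2} + z_β)/C)² + 3.
(1.960 + 0.524) / 0.5763 = 2.484 / 0.5763 = 4.310.
n = 4.310² + 3 = 18.58 + 3 = 21.6.
Round up.

n = 22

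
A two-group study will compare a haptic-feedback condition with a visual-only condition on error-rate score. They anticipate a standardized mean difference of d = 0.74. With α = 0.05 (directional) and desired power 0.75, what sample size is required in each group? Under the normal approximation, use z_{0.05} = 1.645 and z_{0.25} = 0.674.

n = 20 per group

For two independent groups with equal n: n = 2·((z_{α} + z_β) / d)².
z_{α} + z_β = 1.645 + 0.674 = 2.319.
n = 2 × (2.319 / 0.74)² = 2 × 3.134² = 2 × 9.82 = 19.6.
Round up to the next whole participant.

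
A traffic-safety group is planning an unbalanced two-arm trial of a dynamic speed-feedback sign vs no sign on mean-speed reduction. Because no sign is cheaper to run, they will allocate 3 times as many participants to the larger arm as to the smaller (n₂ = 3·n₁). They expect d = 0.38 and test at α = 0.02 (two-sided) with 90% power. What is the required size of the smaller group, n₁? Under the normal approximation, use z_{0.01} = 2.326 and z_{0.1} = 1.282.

n₁ = 121

With allocation ratio k = n₂/n₁ = 3, Var(x̄₁−x̄₂) = σ²(1/n₁ + 1/(k·n₁)) = σ²·(k+1)/(k·n₁).
So n₁ = (1 + 1/k)·((z_{α/2} + z_β)/d)² = 1.333 × (3.608/0.38)².
n₁ = 1.333 × 90.15 = 120.2.
Round up: n₁ = 121, giving n₂ = 3 × 121 = 363.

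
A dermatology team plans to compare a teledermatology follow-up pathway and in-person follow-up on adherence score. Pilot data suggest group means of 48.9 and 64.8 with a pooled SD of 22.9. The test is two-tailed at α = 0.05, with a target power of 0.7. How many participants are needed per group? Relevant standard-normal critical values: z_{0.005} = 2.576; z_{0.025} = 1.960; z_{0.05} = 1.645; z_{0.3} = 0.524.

Cohen's d = |M₁ − M₂| / SD_pooled = |48.9 − 64.8| / 22.9 = 15.9 / 22.9 = 0.694.
For two independent groups with equal n: n = 2·((z_{α/2} + z_β) / d)².
z_{α/2} + z_β = 1.960 + 0.524 = 2.484.
n = 2 × (2.484 / 0.694)² = 2 × 3.579² = 2 × 12.81 = 25.6.
Round up to the next whole participant.

n = 26 per group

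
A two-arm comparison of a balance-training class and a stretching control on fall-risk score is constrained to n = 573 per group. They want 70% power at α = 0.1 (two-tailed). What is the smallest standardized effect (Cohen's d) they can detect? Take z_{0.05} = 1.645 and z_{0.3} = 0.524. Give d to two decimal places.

For two independent groups of n = 573 each: d_min = (z_{α/2} + z_β)·√(2/n).
z-sum = 1.645 + 0.524 = 2.169.
d_min = 2.169 × √(2/573) = 2.169 × 0.0591 = 0.128.

d_min ≈ 0.13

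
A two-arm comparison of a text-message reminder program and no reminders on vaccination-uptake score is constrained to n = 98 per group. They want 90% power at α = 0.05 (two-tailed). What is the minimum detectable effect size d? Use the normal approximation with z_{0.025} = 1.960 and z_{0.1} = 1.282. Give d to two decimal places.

d_min ≈ 0.46

For two independent groups of n = 98 each: d_min = (z_{α/2} + z_β)·√(2/n).
z-sum = 1.960 + 1.282 = 3.242.
d_min = 3.242 × √(2/98) = 3.242 × 0.1429 = 0.463.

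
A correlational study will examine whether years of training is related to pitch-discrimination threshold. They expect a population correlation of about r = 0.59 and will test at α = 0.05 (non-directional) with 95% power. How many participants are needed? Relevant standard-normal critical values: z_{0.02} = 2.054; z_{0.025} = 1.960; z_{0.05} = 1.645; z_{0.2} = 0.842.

n = 32

Fisher's z: C = ½·ln((1+r)/(1−r)) = ½·ln(3.8780) = 0.6777.
n = ((z_{α/2} + z_β)/C)² + 3.
(1.960 + 1.645) / 0.6777 = 3.605 / 0.6777 = 5.319.
n = 5.319² + 3 = 28.30 + 3 = 31.3.
Round up.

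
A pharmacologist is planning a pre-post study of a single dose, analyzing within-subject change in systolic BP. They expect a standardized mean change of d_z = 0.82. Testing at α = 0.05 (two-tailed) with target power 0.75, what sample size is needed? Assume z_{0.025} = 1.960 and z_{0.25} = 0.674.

n = 11 pairs

For a paired (one-sample on differences) test: n = ((z_{α/2} + z_β) / d)².
z_{α/2} + z_β = 1.960 + 0.674 = 2.634.
n = (2.634 / 0.82)² = 3.212² = 10.32.
Round up.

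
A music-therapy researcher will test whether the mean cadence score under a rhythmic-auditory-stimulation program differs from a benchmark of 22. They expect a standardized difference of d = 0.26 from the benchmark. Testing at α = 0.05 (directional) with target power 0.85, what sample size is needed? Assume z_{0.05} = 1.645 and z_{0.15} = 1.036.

For a one-sample test: n = ((z_{α} + z_β) / d)².
z_{α} + z_β = 1.645 + 1.036 = 2.681.
n = (2.681 / 0.26)² = 10.312² = 106.33.
Round up.

n = 107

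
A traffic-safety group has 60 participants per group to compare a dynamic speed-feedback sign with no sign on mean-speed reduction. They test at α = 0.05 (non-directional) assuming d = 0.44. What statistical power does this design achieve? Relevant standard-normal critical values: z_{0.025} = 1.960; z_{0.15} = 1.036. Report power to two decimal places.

power ≈ 0.67

For two equal groups, power = Φ(d·√(n/2) − z_{α/2}).
d·√(n/2) = 0.44 × √(60/2) = 0.44 × 5.477 = 2.410.
z_β = 2.410 − 1.960 = 0.450.
Power = Φ(0.450) = 0.674.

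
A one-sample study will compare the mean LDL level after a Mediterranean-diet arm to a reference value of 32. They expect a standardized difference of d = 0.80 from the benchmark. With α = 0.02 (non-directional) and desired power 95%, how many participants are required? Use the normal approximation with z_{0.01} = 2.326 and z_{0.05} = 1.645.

n = 25

For a one-sample test: n = ((z_{α/2} + z_β) / d)².
z_{α/2} + z_β = 2.326 + 1.645 = 3.971.
n = (3.971 / 0.80)² = 4.964² = 24.64.
Round up.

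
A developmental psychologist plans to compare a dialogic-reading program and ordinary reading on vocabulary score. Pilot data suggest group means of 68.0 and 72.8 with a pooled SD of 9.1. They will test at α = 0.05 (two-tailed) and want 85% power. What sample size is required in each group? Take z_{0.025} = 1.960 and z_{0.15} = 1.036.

Cohen's d = |M₁ − M₂| / SD_pooled = |68.0 − 72.8| / 9.1 = 4.8 / 9.1 = 0.527.
For two independent groups with equal n: n = 2·((z_{α/2} + z_β) / d)².
z_{α/2} + z_β = 1.960 + 1.036 = 2.996.
n = 2 × (2.996 / 0.527)² = 2 × 5.685² = 2 × 32.32 = 64.6.
Round up to the next whole participant.

n = 65 per group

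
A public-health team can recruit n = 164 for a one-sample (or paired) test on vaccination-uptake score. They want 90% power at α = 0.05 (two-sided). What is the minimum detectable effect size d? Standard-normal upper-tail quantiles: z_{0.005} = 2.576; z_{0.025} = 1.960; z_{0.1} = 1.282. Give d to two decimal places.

d_min ≈ 0.25

For a single sample (or paired design) of n = 164: d_min = (z_{α/2} + z_β)/√n.
z-sum = 1.960 + 1.282 = 3.242.
d_min = 3.242 / √164 = 3.242 / 12.806 = 0.253.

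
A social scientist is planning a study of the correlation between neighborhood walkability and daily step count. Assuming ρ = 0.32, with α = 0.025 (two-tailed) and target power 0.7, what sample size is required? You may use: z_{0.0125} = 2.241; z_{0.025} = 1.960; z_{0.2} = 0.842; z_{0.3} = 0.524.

Fisher's z: C = ½·ln((1+r)/(1−r)) = ½·ln(1.9412) = 0.3316.
n = ((z_{α/2} + z_β)/C)² + 3.
(2.241 + 0.524) / 0.3316 = 2.765 / 0.3316 = 8.338.
n = 8.338² + 3 = 69.53 + 3 = 72.5.
Round up.

n = 73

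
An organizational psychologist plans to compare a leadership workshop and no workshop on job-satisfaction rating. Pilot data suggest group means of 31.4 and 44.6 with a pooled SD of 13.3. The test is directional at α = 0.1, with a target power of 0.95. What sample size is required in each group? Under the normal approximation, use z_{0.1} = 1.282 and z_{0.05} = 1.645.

n = 18 per group

Cohen's d = |M₁ − M₂| / SD_pooled = |31.4 − 44.6| / 13.3 = 13.2 / 13.3 = 0.992.
For two independent groups with equal n: n = 2·((z_{α} + z_β) / d)².
z_{α} + z_β = 1.282 + 1.645 = 2.927.
n = 2 × (2.927 / 0.992)² = 2 × 2.951² = 2 × 8.71 = 17.4.
Round up to the next whole participant.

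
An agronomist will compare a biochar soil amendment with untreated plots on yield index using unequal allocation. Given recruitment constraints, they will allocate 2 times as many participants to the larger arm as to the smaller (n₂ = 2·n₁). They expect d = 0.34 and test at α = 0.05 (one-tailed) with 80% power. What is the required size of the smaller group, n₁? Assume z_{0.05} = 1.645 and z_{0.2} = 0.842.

n₁ = 81

With allocation ratio k = n₂/n₁ = 2, Var(x̄₁−x̄₂) = σ²(1/n₁ + 1/(k·n₁)) = σ²·(k+1)/(k·n₁).
So n₁ = (1 + 1/k)·((z_{α} + z_β)/d)² = 1.500 × (2.487/0.34)².
n₁ = 1.500 × 53.50 = 80.3.
Round up: n₁ = 81, giving n₂ = 2 × 81 = 162.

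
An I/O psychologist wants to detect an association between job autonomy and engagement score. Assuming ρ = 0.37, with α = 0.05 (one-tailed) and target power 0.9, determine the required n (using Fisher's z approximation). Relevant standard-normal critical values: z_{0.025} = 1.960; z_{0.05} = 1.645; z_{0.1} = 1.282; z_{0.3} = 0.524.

n = 60

Fisher's z: C = ½·ln((1+r)/(1−r)) = ½·ln(2.1746) = 0.3884.
n = ((z_{α} + z_β)/C)² + 3.
(1.645 + 1.282) / 0.3884 = 2.927 / 0.3884 = 7.536.
n = 7.536² + 3 = 56.79 + 3 = 59.8.
Round up.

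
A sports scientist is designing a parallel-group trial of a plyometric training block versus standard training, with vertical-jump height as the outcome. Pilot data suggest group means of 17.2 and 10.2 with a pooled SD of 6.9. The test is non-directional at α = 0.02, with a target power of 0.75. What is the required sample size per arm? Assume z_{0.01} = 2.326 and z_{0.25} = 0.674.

Cohen's d = |M₁ − M₂| / SD_pooled = |17.2 − 10.2| / 6.9 = 7.0 / 6.9 = 1.014.
For two independent groups with equal n: n = 2·((z_{α/2} + z_β) / d)².
z_{α/2} + z_β = 2.326 + 0.674 = 3.000.
n = 2 × (3.000 / 1.014)² = 2 × 2.959² = 2 × 8.75 = 17.5.
Round up to the next whole participant.

n = 18 per group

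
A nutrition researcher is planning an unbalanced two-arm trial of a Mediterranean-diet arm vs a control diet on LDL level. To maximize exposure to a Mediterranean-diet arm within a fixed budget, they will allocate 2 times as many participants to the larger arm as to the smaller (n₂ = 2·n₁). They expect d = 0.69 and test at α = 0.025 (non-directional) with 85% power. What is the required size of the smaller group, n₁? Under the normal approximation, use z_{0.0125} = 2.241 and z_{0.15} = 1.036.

n₁ = 34

With allocation ratio k = n₂/n₁ = 2, Var(x̄₁−x̄₂) = σ²(1/n₁ + 1/(k·n₁)) = σ²·(k+1)/(k·n₁).
So n₁ = (1 + 1/k)·((z_{α/2} + z_β)/d)² = 1.500 × (3.277/0.69)².
n₁ = 1.500 × 22.56 = 33.8.
Round up: n₁ = 34, giving n₂ = 2 × 34 = 68.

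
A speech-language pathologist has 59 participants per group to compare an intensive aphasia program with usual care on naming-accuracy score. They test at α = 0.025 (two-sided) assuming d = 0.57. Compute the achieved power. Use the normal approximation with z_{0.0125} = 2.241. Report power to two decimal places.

For two equal groups, power = Φ(d·√(n/2) − z_{α/2}).
d·√(n/2) = 0.57 × √(59/2) = 0.57 × 5.431 = 3.096.
z_β = 3.096 − 2.241 = 0.855.
Power = Φ(0.855) = 0.804.

power ≈ 0.80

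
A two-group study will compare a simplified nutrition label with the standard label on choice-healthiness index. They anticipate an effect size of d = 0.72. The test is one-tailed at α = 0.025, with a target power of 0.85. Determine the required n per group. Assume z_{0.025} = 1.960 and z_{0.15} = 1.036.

n = 35 per group

For two independent groups with equal n: n = 2·((z_{α} + z_β) / d)².
z_{α} + z_β = 1.960 + 1.036 = 2.996.
n = 2 × (2.996 / 0.72)² = 2 × 4.161² = 2 × 17.31 = 34.6.
Round up to the next whole participant.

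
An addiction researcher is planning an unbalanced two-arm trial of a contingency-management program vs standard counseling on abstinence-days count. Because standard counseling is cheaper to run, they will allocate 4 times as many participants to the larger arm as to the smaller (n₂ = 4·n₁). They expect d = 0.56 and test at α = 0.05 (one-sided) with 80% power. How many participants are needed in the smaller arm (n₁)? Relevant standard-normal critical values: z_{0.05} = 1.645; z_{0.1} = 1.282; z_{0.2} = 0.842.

With allocation ratio k = n₂/n₁ = 4, Var(x̄₁−x̄₂) = σ²(1/n₁ + 1/(k·n₁)) = σ²·(k+1)/(k·n₁).
So n₁ = (1 + 1/k)·((z_{α} + z_β)/d)² = 1.250 × (2.487/0.56)².
n₁ = 1.250 × 19.72 = 24.7.
Round up: n₁ = 25, giving n₂ = 4 × 25 = 100.

n₁ = 25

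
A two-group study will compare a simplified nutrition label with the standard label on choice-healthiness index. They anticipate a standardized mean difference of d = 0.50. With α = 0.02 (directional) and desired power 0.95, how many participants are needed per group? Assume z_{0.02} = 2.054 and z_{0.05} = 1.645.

For two independent groups with equal n: n = 2·((z_{α} + z_β) / d)².
z_{α} + z_β = 2.054 + 1.645 = 3.699.
n = 2 × (3.699 / 0.50)² = 2 × 7.398² = 2 × 54.73 = 109.5.
Round up to the next whole participant.

n = 110 per group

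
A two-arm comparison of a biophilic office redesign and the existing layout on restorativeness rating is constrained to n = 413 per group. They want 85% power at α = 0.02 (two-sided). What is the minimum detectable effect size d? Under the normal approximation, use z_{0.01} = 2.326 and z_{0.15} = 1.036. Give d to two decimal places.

d_min ≈ 0.23

For two independent groups of n = 413 each: d_min = (z_{α/2} + z_β)·√(2/n).
z-sum = 2.326 + 1.036 = 3.362.
d_min = 3.362 × √(2/413) = 3.362 × 0.0696 = 0.234.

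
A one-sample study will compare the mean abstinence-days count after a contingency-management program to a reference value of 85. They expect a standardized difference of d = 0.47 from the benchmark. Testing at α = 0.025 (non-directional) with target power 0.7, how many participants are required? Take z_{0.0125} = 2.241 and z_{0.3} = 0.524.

For a one-sample test: n = ((z_{α/2} + z_β) / d)².
z_{α/2} + z_β = 2.241 + 0.524 = 2.765.
n = (2.765 / 0.47)² = 5.883² = 34.61.
Round up.

n = 35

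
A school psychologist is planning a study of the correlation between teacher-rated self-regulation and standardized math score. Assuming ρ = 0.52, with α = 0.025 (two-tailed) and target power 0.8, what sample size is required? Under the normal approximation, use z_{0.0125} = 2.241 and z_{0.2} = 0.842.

n = 32

Fisher's z: C = ½·ln((1+r)/(1−r)) = ½·ln(3.1667) = 0.5763.
n = ((z_{α/2} + z_β)/C)² + 3.
(2.241 + 0.842) / 0.5763 = 3.083 / 0.5763 = 5.350.
n = 5.350² + 3 = 28.62 + 3 = 31.6.
Round up.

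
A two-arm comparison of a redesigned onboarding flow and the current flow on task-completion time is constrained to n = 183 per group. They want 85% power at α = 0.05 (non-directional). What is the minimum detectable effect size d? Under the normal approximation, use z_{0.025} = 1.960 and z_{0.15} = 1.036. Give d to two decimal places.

For two independent groups of n = 183 each: d_min = (z_{α/2} + z_β)·√(2/n).
z-sum = 1.960 + 1.036 = 2.996.
d_min = 2.996 × √(2/183) = 2.996 × 0.1045 = 0.313.

d_min ≈ 0.31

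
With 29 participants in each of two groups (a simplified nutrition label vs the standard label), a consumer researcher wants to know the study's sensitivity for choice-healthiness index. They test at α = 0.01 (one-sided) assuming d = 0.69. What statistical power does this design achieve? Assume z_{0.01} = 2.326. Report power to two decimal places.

power ≈ 0.62

For two equal groups, power = Φ(d·√(n/2) − z_{α}).
d·√(n/2) = 0.69 × √(29/2) = 0.69 × 3.808 = 2.627.
z_β = 2.627 − 2.326 = 0.301.
Power = Φ(0.301) = 0.618.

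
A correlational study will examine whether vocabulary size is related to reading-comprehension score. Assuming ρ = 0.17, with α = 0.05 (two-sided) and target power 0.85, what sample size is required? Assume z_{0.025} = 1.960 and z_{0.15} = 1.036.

n = 308

Fisher's z: C = ½·ln((1+r)/(1−r)) = ½·ln(1.4096) = 0.1717.
n = ((z_{α/2} + z_β)/C)² + 3.
(1.960 + 1.036) / 0.1717 = 2.996 / 0.1717 = 17.449.
n = 17.449² + 3 = 304.47 + 3 = 307.5.
Round up.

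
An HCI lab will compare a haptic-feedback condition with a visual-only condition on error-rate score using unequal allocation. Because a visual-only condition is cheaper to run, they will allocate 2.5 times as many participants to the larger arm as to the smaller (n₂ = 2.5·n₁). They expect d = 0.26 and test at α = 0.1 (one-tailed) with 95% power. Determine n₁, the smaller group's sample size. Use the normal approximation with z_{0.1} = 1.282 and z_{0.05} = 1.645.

n₁ = 178

With allocation ratio k = n₂/n₁ = 2.5, Var(x̄₁−x̄₂) = σ²(1/n₁ + 1/(k·n₁)) = σ²·(k+1)/(k·n₁).
So n₁ = (1 + 1/k)·((z_{α} + z_β)/d)² = 1.400 × (2.927/0.26)².
n₁ = 1.400 × 126.74 = 177.4.
Round up: n₁ = 178, giving n₂ = 2.5 × 178 = 445.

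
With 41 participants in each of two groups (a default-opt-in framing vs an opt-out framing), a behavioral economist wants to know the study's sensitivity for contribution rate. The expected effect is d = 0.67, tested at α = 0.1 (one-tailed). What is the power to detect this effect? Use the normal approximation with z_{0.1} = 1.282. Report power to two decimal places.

power ≈ 0.96

For two equal groups, power = Φ(d·√(n/2) − z_{α}).
d·√(n/2) = 0.67 × √(41/2) = 0.67 × 4.528 = 3.034.
z_β = 3.034 − 1.282 = 1.752.
Power = Φ(1.752) = 0.960.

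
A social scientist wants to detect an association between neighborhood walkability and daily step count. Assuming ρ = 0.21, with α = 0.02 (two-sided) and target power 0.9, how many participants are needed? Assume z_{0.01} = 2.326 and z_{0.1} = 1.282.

Fisher's z: C = ½·ln((1+r)/(1−r)) = ½·ln(1.5316) = 0.2132.
n = ((z_{α/2} + z_β)/C)² + 3.
(2.326 + 1.282) / 0.2132 = 3.608 / 0.2132 = 16.923.
n = 16.923² + 3 = 286.39 + 3 = 289.4.
Round up.

n = 290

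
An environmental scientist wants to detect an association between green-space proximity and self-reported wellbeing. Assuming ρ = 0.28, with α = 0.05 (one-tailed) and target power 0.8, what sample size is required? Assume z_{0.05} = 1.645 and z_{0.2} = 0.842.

n = 78

Fisher's z: C = ½·ln((1+r)/(1−r)) = ½·ln(1.7778) = 0.2877.
n = ((z_{α} + z_β)/C)² + 3.
(1.645 + 0.842) / 0.2877 = 2.487 / 0.2877 = 8.644.
n = 8.644² + 3 = 74.73 + 3 = 77.7.
Round up.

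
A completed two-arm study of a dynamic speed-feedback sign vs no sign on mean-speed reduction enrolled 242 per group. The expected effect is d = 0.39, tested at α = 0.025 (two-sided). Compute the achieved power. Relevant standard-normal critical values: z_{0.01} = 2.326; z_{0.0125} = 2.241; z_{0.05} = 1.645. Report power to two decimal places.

For two equal groups, power = Φ(d·√(n/2) − z_{α/2}).
d·√(n/2) = 0.39 × √(242/2) = 0.39 × 11.000 = 4.290.
z_β = 4.290 − 2.241 = 2.049.
Power = Φ(2.049) = 0.980.

power ≈ 0.98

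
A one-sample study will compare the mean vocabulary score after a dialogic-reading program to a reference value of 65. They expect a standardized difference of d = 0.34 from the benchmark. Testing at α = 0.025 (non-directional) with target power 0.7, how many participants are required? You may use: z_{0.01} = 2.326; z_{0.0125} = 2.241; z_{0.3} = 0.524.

For a one-sample test: n = ((z_{α/2} + z_β) / d)².
z_{α/2} + z_β = 2.241 + 0.524 = 2.765.
n = (2.765 / 0.34)² = 8.132² = 66.14.
Round up.

n = 67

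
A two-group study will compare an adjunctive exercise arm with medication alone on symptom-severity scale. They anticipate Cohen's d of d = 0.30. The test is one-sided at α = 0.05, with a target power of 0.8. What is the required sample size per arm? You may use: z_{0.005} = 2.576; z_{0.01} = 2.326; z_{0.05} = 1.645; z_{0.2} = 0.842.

For two independent groups with equal n: n = 2·((z_{α} + z_β) / d)².
z_{α} + z_β = 1.645 + 0.842 = 2.487.
n = 2 × (2.487 / 0.30)² = 2 × 8.290² = 2 × 68.72 = 137.4.
Round up to the next whole participant.

n = 138 per group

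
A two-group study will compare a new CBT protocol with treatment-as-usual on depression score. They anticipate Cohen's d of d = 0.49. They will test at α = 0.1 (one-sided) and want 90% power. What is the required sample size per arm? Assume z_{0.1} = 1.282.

n = 55 per group

For two independent groups with equal n: n = 2·((z_{α} + z_β) / d)².
z_{α} + z_β = 1.282 + 1.282 = 2.564.
n = 2 × (2.564 / 0.49)² = 2 × 5.233² = 2 × 27.38 = 54.8.
Round up to the next whole participant.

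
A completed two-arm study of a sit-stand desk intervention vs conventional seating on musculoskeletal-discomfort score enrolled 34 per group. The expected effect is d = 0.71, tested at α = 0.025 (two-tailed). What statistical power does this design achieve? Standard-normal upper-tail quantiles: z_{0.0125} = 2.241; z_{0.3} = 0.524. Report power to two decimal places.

power ≈ 0.75

For two equal groups, power = Φ(d·√(n/2) − z_{α/2}).
d·√(n/2) = 0.71 × √(34/2) = 0.71 × 4.123 = 2.927.
z_β = 2.927 − 2.241 = 0.686.
Power = Φ(0.686) = 0.754.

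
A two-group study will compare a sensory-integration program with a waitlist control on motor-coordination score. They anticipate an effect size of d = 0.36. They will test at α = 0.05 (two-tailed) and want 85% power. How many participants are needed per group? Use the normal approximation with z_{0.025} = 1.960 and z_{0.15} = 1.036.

For two independent groups with equal n: n = 2·((z_{α/2} + z_β) / d)².
z_{α/2} + z_β = 1.960 + 1.036 = 2.996.
n = 2 × (2.996 / 0.36)² = 2 × 8.322² = 2 × 69.26 = 138.5.
Round up to the next whole participant.

n = 139 per group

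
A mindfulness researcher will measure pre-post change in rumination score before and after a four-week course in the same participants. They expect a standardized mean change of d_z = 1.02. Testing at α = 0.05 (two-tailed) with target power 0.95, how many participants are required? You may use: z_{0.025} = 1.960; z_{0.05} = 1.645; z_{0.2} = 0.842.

For a paired (one-sample on differences) test: n = ((z_{α/2} + z_β) / d)².
z_{α/2} + z_β = 1.960 + 1.645 = 3.605.
n = (3.605 / 1.02)² = 3.534² = 12.49.
Round up.

n = 13 pairs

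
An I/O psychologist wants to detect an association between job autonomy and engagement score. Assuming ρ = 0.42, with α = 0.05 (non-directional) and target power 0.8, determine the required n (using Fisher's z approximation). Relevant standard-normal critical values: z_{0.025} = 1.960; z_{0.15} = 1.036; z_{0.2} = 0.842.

n = 43

Fisher's z: C = ½·ln((1+r)/(1−r)) = ½·ln(2.4483) = 0.4477.
n = ((z_{α/2} + z_β)/C)² + 3.
(1.960 + 0.842) / 0.4477 = 2.802 / 0.4477 = 6.259.
n = 6.259² + 3 = 39.17 + 3 = 42.2.
Round up.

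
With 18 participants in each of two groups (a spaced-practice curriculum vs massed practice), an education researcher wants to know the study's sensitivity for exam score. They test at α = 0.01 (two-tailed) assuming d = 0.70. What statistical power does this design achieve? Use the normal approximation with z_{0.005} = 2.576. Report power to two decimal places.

For two equal groups, power = Φ(d·√(n/2) − z_{α/2}).
d·√(n/2) = 0.70 × √(18/2) = 0.70 × 3.000 = 2.100.
z_β = 2.100 − 2.576 = -0.476.
Power = Φ(-0.476) = 0.317.

power ≈ 0.32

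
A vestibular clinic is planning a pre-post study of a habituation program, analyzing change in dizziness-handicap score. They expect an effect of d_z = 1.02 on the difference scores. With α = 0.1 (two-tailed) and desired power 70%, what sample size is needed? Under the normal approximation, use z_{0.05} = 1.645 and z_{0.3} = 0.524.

n = 5 pairs

For a paired (one-sample on differences) test: n = ((z_{α/2} + z_β) / d)².
z_{α/2} + z_β = 1.645 + 0.524 = 2.169.
n = (2.169 / 1.02)² = 2.126² = 4.52.
Round up.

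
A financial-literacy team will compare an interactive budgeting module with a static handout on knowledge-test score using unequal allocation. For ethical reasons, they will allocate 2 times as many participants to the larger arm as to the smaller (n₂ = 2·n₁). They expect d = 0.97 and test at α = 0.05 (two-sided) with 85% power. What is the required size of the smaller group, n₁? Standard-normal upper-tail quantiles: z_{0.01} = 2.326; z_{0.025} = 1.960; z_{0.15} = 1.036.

With allocation ratio k = n₂/n₁ = 2, Var(x̄₁−x̄₂) = σ²(1/n₁ + 1/(k·n₁)) = σ²·(k+1)/(k·n₁).
So n₁ = (1 + 1/k)·((z_{α/2} + z_β)/d)² = 1.500 × (2.996/0.97)².
n₁ = 1.500 × 9.54 = 14.3.
Round up: n₁ = 15, giving n₂ = 2 × 15 = 30.

n₁ = 15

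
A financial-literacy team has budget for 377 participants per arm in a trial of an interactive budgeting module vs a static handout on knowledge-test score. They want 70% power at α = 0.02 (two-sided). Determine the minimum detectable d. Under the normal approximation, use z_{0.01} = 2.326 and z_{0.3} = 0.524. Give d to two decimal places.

For two independent groups of n = 377 each: d_min = (z_{α/2} + z_β)·√(2/n).
z-sum = 2.326 + 0.524 = 2.850.
d_min = 2.850 × √(2/377) = 2.850 × 0.0728 = 0.208.

d_min ≈ 0.21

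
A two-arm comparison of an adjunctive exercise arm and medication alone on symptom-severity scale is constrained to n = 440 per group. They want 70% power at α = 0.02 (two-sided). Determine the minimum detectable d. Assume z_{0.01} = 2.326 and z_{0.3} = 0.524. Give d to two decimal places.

For two independent groups of n = 440 each: d_min = (z_{α/2} + z_β)·√(2/n).
z-sum = 2.326 + 0.524 = 2.850.
d_min = 2.850 × √(2/440) = 2.850 × 0.0674 = 0.192.

d_min ≈ 0.19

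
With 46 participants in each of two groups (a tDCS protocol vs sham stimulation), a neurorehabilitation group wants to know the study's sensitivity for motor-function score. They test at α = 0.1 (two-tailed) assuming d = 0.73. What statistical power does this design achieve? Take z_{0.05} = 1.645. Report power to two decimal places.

power ≈ 0.97

For two equal groups, power = Φ(d·√(n/2) − z_{α/2}).
d·√(n/2) = 0.73 × √(46/2) = 0.73 × 4.796 = 3.501.
z_β = 3.501 − 1.645 = 1.856.
Power = Φ(1.856) = 0.968.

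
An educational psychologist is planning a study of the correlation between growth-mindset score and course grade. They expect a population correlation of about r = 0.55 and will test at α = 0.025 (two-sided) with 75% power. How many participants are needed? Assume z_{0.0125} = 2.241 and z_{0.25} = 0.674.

Fisher's z: C = ½·ln((1+r)/(1−r)) = ½·ln(3.4444) = 0.6184.
n = ((z_{α/2} + z_β)/C)² + 3.
(2.241 + 0.674) / 0.6184 = 2.915 / 0.6184 = 4.714.
n = 4.714² + 3 = 22.22 + 3 = 25.2.
Round up.

n = 26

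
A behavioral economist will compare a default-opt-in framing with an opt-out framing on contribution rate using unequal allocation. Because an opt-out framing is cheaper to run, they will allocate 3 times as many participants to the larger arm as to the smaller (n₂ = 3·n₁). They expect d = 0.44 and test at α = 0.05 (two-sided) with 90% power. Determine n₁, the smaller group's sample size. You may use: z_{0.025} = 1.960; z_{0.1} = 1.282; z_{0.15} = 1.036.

n₁ = 73

With allocation ratio k = n₂/n₁ = 3, Var(x̄₁−x̄₂) = σ²(1/n₁ + 1/(k·n₁)) = σ²·(k+1)/(k·n₁).
So n₁ = (1 + 1/k)·((z_{α/2} + z_β)/d)² = 1.333 × (3.242/0.44)².
n₁ = 1.333 × 54.29 = 72.4.
Round up: n₁ = 73, giving n₂ = 3 × 73 = 219.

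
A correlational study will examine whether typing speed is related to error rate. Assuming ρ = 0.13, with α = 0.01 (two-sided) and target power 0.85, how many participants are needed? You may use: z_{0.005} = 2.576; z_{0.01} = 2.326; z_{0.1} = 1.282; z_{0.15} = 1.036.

Fisher's z: C = ½·ln((1+r)/(1−r)) = ½·ln(1.2989) = 0.1307.
n = ((z_{α/2} + z_β)/C)² + 3.
(2.576 + 1.036) / 0.1307 = 3.612 / 0.1307 = 27.636.
n = 27.636² + 3 = 763.74 + 3 = 766.7.
Round up.

n = 767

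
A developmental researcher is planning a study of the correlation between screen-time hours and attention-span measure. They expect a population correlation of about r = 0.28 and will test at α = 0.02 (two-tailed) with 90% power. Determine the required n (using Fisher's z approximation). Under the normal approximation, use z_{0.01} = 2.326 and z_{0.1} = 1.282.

Fisher's z: C = ½·ln((1+r)/(1−r)) = ½·ln(1.7778) = 0.2877.
n = ((z_{α/2} + z_β)/C)² + 3.
(2.326 + 1.282) / 0.2877 = 3.608 / 0.2877 = 12.541.
n = 12.541² + 3 = 157.27 + 3 = 160.3.
Round up.

n = 161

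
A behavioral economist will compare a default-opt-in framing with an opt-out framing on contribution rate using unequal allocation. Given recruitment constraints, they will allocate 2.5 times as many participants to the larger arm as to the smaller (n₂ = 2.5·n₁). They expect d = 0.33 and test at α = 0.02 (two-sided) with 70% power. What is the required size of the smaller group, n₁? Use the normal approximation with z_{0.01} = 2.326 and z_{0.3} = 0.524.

n₁ = 105

With allocation ratio k = n₂/n₁ = 2.5, Var(x̄₁−x̄₂) = σ²(1/n₁ + 1/(k·n₁)) = σ²·(k+1)/(k·n₁).
So n₁ = (1 + 1/k)·((z_{α/2} + z_β)/d)² = 1.400 × (2.850/0.33)².
n₁ = 1.400 × 74.59 = 104.4.
Round up: n₁ = 105, giving n₂ = ⌈2.5 × 105⌉ = ⌈262.5⌉ = 263.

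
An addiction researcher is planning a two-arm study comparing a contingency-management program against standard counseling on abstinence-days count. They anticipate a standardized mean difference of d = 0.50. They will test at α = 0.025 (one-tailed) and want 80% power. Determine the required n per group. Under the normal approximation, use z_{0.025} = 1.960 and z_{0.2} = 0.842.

For two independent groups with equal n: n = 2·((z_{α} + z_β) / d)².
z_{α} + z_β = 1.960 + 0.842 = 2.802.
n = 2 × (2.802 / 0.50)² = 2 × 5.604² = 2 × 31.40 = 62.8.
Round up to the next whole participant.

n = 63 per group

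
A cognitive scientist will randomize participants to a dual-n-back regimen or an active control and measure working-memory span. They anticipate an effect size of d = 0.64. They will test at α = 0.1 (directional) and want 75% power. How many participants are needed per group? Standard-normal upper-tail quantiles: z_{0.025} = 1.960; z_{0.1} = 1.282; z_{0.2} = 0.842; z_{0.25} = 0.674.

For two independent groups with equal n: n = 2·((z_{α} + z_β) / d)².
z_{α} + z_β = 1.282 + 0.674 = 1.956.
n = 2 × (1.956 / 0.64)² = 2 × 3.056² = 2 × 9.34 = 18.7.
Round up to the next whole participant.

n = 19 per group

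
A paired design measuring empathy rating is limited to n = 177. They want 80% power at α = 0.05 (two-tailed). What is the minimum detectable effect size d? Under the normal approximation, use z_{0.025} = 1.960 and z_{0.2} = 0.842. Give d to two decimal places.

d_min ≈ 0.21

For a single sample (or paired design) of n = 177: d_min = (z_{α/2} + z_β)/√n.
z-sum = 1.960 + 0.842 = 2.802.
d_min = 2.802 / √177 = 2.802 / 13.304 = 0.211.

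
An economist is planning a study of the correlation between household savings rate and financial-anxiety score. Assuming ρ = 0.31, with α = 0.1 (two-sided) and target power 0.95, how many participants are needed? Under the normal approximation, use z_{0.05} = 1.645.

Fisher's z: C = ½·ln((1+r)/(1−r)) = ½·ln(1.8986) = 0.3205.
n = ((z_{α/2} + z_β)/C)² + 3.
(1.645 + 1.645) / 0.3205 = 3.290 / 0.3205 = 10.265.
n = 10.265² + 3 = 105.37 + 3 = 108.4.
Round up.

n = 109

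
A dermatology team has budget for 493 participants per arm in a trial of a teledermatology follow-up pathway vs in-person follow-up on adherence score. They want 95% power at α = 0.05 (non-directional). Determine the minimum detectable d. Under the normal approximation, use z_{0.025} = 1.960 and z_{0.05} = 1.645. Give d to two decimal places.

d_min ≈ 0.23

For two independent groups of n = 493 each: d_min = (z_{α/2} + z_β)·√(2/n).
z-sum = 1.960 + 1.645 = 3.605.
d_min = 3.605 × √(2/493) = 3.605 × 0.0637 = 0.230.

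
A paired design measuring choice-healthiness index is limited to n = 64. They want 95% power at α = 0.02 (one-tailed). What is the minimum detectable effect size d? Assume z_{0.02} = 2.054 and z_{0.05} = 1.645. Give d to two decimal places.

d_min ≈ 0.46

For a single sample (or paired design) of n = 64: d_min = (z_{α} + z_β)/√n.
z-sum = 2.054 + 1.645 = 3.699.
d_min = 3.699 / √64 = 3.699 / 8.000 = 0.462.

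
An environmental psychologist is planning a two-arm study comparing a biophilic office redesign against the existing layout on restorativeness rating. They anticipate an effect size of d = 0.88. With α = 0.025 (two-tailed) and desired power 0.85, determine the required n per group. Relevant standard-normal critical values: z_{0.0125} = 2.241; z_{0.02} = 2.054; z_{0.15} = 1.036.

n = 28 per group

For two independent groups with equal n: n = 2·((z_{α/2} + z_β) / d)².
z_{α/2} + z_β = 2.241 + 1.036 = 3.277.
n = 2 × (3.277 / 0.88)² = 2 × 3.724² = 2 × 13.87 = 27.7.
Round up to the next whole participant.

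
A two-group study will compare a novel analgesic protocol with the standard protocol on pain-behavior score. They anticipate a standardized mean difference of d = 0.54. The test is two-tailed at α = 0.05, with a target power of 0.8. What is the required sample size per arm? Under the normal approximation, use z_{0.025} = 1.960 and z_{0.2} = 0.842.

n = 54 per group

For two independent groups with equal n: n = 2·((z_{α/2} + z_β) / d)².
z_{α/2} + z_β = 1.960 + 0.842 = 2.802.
n = 2 × (2.802 / 0.54)² = 2 × 5.189² = 2 × 26.92 = 53.8.
Round up to the next whole participant.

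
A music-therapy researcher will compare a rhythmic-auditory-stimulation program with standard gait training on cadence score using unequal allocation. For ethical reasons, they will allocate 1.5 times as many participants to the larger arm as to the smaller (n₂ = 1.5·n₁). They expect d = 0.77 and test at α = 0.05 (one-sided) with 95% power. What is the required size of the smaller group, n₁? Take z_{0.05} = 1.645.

With allocation ratio k = n₂/n₁ = 1.5, Var(x̄₁−x̄₂) = σ²(1/n₁ + 1/(k·n₁)) = σ²·(k+1)/(k·n₁).
So n₁ = (1 + 1/k)·((z_{α} + z_β)/d)² = 1.667 × (3.290/0.77)².
n₁ = 1.667 × 18.26 = 30.4.
Round up: n₁ = 31, giving n₂ = ⌈1.5 × 31⌉ = ⌈46.5⌉ = 47.

n₁ = 31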